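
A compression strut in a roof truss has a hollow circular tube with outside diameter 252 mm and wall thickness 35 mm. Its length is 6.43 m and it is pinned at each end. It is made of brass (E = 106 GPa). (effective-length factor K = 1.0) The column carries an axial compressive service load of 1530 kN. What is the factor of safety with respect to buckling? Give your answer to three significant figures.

n ≈ 2.38

Inner diameter d_i = 252 − 2×35 = 182.0 mm
I = π(d_o⁴ − d_i⁴)/64 = π(252⁴ − 182.0⁴)/64 = 1.441×10^8 mm⁴
I = 1.441×10^8 mm⁴ = 1.441×10^-4 m⁴
Effective length L_e = K·L = 1 × 6.43 = 6.430 m
P_cr = π²EI / L_e² = π² × 106×10⁹ × 1.441×10^-4 / 6.430² = 3.646×10^6 N
Factor of safety n = P_cr / P = 3646.2 / 1530 = 2.38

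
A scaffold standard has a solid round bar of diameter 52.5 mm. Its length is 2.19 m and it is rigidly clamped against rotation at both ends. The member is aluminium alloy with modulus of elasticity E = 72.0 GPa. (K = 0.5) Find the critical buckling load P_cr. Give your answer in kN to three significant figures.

I = πd⁴/64 = π×52.5⁴/64 = 3.729×10^5 mm⁴
I = 3.729×10^5 mm⁴ = 3.729×10^-7 m⁴
Effective length L_e = K·L = 0.5 × 2.19 = 1.095 m
P_cr = π²EI / L_e² = π² × 72.0×10⁹ × 3.729×10^-7 / 1.095² = 2.210×10^5 N

P_cr ≈ 221 kN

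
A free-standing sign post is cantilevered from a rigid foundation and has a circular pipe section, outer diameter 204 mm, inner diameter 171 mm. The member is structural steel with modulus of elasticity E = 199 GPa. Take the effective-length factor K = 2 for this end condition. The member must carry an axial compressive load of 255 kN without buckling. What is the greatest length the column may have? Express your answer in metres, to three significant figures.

L_max ≈ 9.10 m

d_o = 204 mm, d_i = 171 mm
I = π(d_o⁴ − d_i⁴)/64 = π(204⁴ − 171.0⁴)/64 = 4.304×10^7 mm⁴
I = 4.304×10^-5 m⁴
At the buckling limit P_cr = P = 2.550×10^5 N
From P_cr = π²EI/(K·L)²:  L = (1/K)·√(π²EI/P_cr) = (1/2)·√(π²×1.99×10^11×4.304×10^-5/2.550×10^5)
L = 9.10 m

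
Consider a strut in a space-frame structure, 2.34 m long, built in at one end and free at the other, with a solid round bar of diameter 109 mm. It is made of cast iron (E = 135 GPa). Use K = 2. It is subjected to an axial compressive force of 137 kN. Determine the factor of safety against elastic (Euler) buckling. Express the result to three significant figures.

n ≈ 3.08

I = πd⁴/64 = π×109⁴/64 = 6.929×10^6 mm⁴
I = 6.929×10^6 mm⁴ = 6.929×10^-6 m⁴
Effective length L_e = K·L = 2 × 2.34 = 4.680 m
P_cr = π²EI / L_e² = π² × 135×10⁹ × 6.929×10^-6 / 4.680² = 4.215×10^5 N
Factor of safety n = P_cr / P = 421.52 / 137 = 3.08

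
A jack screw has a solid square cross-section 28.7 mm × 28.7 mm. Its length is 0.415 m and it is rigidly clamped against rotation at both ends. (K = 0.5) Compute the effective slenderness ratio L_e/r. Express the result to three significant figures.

λ ≈ 25.0

I = a⁴/12 = 28.7⁴/12 = 5.654×10^4 mm⁴
A = 823.7 mm²;  r_min = √(I/A) = √(5.654×10^4/823.7) = 8.285 mm
L_e = K·L = 0.5 × 0.415 m = 0.2075 m = 207.50 mm
λ = L_e / r_min = 207.50 / 8.285 = 25.0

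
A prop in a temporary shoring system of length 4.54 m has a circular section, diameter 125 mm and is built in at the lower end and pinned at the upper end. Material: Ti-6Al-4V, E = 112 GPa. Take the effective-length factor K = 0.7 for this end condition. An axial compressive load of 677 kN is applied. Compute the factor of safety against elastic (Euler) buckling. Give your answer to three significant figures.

I = πd⁴/64 = π×125⁴/64 = 1.198×10^7 mm⁴
I = 1.198×10^7 mm⁴ = 1.198×10^-5 m⁴
Effective length L_e = K·L = 0.7 × 4.54 = 3.178 m
P_cr = π²EI / L_e² = π² × 112×10⁹ × 1.198×10^-5 / 3.178² = 1.312×10^6 N
Factor of safety n = P_cr / P = 1311.7 / 677 = 1.94

n ≈ 1.94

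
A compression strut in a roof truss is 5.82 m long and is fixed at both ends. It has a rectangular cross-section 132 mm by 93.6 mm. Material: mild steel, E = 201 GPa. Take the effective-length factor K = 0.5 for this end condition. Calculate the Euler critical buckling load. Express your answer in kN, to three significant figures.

P_cr ≈ 2110 kN

Buckling occurs about the weak axis: I_min = h·b³/12 with b = 93.6 mm (the shorter side).
I_min = 132×93.6³/12 = 9.020×10^6 mm⁴
I = 9.020×10^6 mm⁴ = 9.020×10^-6 m⁴
Effective length L_e = K·L = 0.5 × 5.82 = 2.910 m
P_cr = π²EI / L_e² = π² × 201×10⁹ × 9.020×10^-6 / 2.910² = 2.113×10^6 N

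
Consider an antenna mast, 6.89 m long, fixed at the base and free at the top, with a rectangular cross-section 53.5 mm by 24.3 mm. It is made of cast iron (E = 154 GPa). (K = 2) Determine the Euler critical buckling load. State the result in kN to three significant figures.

P_cr ≈ 0.512 kN

Buckling occurs about the weak axis: I_min = h·b³/12 with b = 24.3 mm (the shorter side).
I_min = 53.5×24.3³/12 = 6.397×10^4 mm⁴
I = 6.397×10^4 mm⁴ = 6.397×10^-8 m⁴
Effective length L_e = K·L = 2 × 6.89 = 13.78 m
P_cr = π²EI / L_e² = π² × 154×10⁹ × 6.397×10^-8 / 13.78² = 512.1 N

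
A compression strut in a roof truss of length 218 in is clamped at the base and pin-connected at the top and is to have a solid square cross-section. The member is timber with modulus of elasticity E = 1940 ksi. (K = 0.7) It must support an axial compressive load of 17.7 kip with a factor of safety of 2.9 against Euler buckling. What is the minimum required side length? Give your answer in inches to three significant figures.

Required P_cr = n·P = 2.9 × 17.7 = 51.33 kip
L_e = K·L = 0.7 × 218 = 152.6 in
Required I = P_cr·L_e²/(π²E) = 5.133×10^4 × 152.6² / (π² × 1.94×10^6) = 62.43 in⁴
Solid square: I = a⁴/12  ⇒  a = (12I)^(1/4) = (12×62.43)^(1/4) = 5.23 in

a ≈ 5.23 in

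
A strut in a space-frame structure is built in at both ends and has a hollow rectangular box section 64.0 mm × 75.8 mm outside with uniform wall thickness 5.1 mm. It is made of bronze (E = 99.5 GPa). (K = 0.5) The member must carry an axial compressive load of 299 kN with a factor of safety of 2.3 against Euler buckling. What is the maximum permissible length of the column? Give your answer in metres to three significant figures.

L_max ≈ 2.14 m

Inner dimensions: h_i = 75.8 − 2×5.1 = 65.60 mm, b_i = 64.0 − 2×5.1 = 53.80 mm
Weak-axis I_min = (h_o·b_o³ − h_i·b_i³)/12 with b_o = 64.0, b_i = 53.80 mm (shorter outer/inner sides).
I_min = (75.8×64.0³ − 65.60×53.80³)/12 = 8.046×10^5 mm⁴
I = 8.046×10^-7 m⁴
Required critical load P_cr = n·P = 2.3 × 299 = 687.7 kN = 6.877×10^5 N
From P_cr = π²EI/(K·L)²:  L = (1/K)·√(π²EI/P_cr) = (1/0.5)·√(π²×9.95×10^10×8.046×10^-7/6.877×10^5)
L = 2.14 m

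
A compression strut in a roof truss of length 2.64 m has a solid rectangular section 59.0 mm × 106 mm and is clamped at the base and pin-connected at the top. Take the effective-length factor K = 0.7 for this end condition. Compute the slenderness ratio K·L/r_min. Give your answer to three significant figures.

λ ≈ 109

Buckling occurs about the weak axis: I_min = h·b³/12 with b = 59.0 mm (the shorter side).
I_min = 106×59.0³/12 = 1.814×10^6 mm⁴
A = 6.254×10^3 mm²;  r_min = √(I/A) = √(1.814×10^6/6.254×10^3) = 17.03 mm
L_e = K·L = 0.7 × 2.64 m = 1.848 m = 1848.0 mm
λ = L_e / r_min = 1848.0 / 17.03 = 109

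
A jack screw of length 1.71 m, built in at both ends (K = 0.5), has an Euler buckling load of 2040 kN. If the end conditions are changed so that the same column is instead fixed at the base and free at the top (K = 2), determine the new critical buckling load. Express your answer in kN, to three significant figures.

P_cr ≈ 128 kN

P_cr ∝ 1/K², so P_cr,new = P_cr,old × (K_old/K_new)² = 2040 × (0.5/2)²
= 2040 × 0.06250 = 128 kN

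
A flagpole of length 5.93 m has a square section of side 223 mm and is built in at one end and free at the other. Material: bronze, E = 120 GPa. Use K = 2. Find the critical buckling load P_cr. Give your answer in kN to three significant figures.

P_cr ≈ 1740 kN

I = a⁴/12 = 223⁴/12 = 2.061×10^8 mm⁴
I = 2.061×10^8 mm⁴ = 2.061×10^-4 m⁴
Effective length L_e = K·L = 2 × 5.93 = 11.86 m
P_cr = π²EI / L_e² = π² × 120×10⁹ × 2.061×10^-4 / 11.86² = 1.735×10^6 N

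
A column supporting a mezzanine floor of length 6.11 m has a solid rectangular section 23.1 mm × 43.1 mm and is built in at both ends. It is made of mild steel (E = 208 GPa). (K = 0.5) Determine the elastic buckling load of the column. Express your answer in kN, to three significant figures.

Buckling occurs about the weak axis: I_min = h·b³/12 with b = 23.1 mm (the shorter side).
I_min = 43.1×23.1³/12 = 4.427×10^4 mm⁴
I = 4.427×10^4 mm⁴ = 4.427×10^-8 m⁴
Effective length L_e = K·L = 0.5 × 6.11 = 3.055 m
P_cr = π²EI / L_e² = π² × 208×10⁹ × 4.427×10^-8 / 3.055² = 9.738×10^3 N

P_cr ≈ 9.74 kN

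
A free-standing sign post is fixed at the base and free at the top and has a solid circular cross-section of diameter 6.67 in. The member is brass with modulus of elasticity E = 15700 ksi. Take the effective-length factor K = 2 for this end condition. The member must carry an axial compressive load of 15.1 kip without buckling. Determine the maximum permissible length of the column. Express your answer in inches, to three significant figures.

I = πd⁴/64 = π×6.67⁴/64 = 97.16 in⁴
At the buckling limit P_cr = P = 1.510×10^4 lb
From P_cr = π²EI/(K·L)²:  L = (1/K)·√(π²EI/P_cr) = (1/2)·√(π²×1.57×10^7×97.16/1.510×10^4)
L = 499 in

L_max ≈ 499 in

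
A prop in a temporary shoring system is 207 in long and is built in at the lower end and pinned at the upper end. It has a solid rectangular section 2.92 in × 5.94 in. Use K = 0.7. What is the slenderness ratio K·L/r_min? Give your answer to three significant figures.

Buckling occurs about the weak axis: I_min = h·b³/12 with b = 2.92 in (the shorter side).
I_min = 5.94×2.92³/12 = 12.32 in⁴
A = 17.34 in²;  r_min = √(I/A) = √(12.32/17.34) = 0.8429 in
L_e = K·L = 0.7 × 207 = 144.9 in
λ = L_e / r_min = 144.90 / 0.8429 = 172

λ ≈ 172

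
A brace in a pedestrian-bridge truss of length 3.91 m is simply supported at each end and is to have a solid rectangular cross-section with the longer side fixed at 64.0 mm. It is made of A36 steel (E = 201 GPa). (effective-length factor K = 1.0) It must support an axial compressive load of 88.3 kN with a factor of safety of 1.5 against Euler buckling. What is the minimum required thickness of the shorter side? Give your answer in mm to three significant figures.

Required P_cr = n·P = 1.5 × 88.3 = 132.4 kN
L_e = K·L = 1 × 3.91 = 3.910 m
Required I = P_cr·L_e²/(π²E) = 1.325×10^5 × 3.910² / (π² × 2.01×10^11) = 1.021×10^-6 m⁴
I_req = 1.021×10^6 mm⁴
Rectangle, weak axis: I_min = h·b³/12 with h = 64.0 mm fixed  ⇒  b = (12I/h)^(1/3) = 57.6 mm

b ≈ 57.6 mm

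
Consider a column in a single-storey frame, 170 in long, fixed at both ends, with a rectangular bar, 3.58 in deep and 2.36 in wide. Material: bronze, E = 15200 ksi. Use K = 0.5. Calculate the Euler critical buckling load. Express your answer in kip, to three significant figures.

Buckling occurs about the weak axis: I_min = h·b³/12 with b = 2.36 in (the shorter side).
I_min = 3.58×2.36³/12 = 3.921 in⁴
Effective length L_e = K·L = 0.5 × 170 = 85.00 in
P_cr = π²EI / L_e² = π² × 15200×10³ × 3.921 / 85.00² = 8.142×10^4 lb

P_cr ≈ 81.4 kip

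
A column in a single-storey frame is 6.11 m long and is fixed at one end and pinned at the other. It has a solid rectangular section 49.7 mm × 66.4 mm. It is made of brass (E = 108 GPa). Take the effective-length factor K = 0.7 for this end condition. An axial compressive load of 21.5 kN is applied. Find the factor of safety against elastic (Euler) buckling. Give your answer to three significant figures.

Buckling occurs about the weak axis: I_min = h·b³/12 with b = 49.7 mm (the shorter side).
I_min = 66.4×49.7³/12 = 6.793×10^5 mm⁴
I = 6.793×10^5 mm⁴ = 6.793×10^-7 m⁴
Effective length L_e = K·L = 0.7 × 6.11 = 4.277 m
P_cr = π²EI / L_e² = π² × 108×10⁹ × 6.793×10^-7 / 4.277² = 3.958×10^4 N
Factor of safety n = P_cr / P = 39.582 / 21.5 = 1.84

n ≈ 1.84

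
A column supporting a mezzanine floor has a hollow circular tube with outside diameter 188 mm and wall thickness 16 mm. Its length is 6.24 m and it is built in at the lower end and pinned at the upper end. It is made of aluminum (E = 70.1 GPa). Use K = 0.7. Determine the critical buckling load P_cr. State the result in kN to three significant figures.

P_cr ≈ 1170 kN

Inner diameter d_i = 188 − 2×16 = 156.0 mm
I = π(d_o⁴ − d_i⁴)/64 = π(188⁴ − 156.0⁴)/64 = 3.225×10^7 mm⁴
I = 3.225×10^7 mm⁴ = 3.225×10^-5 m⁴
Effective length L_e = K·L = 0.7 × 6.24 = 4.368 m
P_cr = π²EI / L_e² = π² × 70.1×10⁹ × 3.225×10^-5 / 4.368² = 1.169×10^6 N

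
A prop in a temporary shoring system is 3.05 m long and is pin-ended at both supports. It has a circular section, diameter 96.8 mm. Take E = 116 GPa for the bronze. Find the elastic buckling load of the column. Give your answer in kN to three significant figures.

P_cr ≈ 530 kN

I = πd⁴/64 = π×96.8⁴/64 = 4.310×10^6 mm⁴
I = 4.310×10^6 mm⁴ = 4.310×10^-6 m⁴
Effective length L_e = K·L = 1 × 3.05 = 3.050 m
P_cr = π²EI / L_e² = π² × 116×10⁹ × 4.310×10^-6 / 3.050² = 5.304×10^5 N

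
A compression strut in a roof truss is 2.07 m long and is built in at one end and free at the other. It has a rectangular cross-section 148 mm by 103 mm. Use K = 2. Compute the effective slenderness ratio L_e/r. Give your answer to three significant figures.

Buckling occurs about the weak axis: I_min = h·b³/12 with b = 103 mm (the shorter side).
I_min = 148×103³/12 = 1.348×10^7 mm⁴
A = 1.524×10^4 mm²;  r_min = √(I/A) = √(1.348×10^7/1.524×10^4) = 29.73 mm
L_e = K·L = 2 × 2.07 m = 4.140 m = 4140.0 mm
λ = L_e / r_min = 4140.0 / 29.73 = 139

λ ≈ 139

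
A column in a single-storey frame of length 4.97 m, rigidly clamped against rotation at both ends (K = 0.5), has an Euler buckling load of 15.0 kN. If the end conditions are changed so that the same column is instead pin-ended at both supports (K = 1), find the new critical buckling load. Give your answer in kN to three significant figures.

P_cr ∝ 1/K², so P_cr,new = P_cr,old × (K_old/K_new)² = 15.0 × (0.5/1)²
= 15.0 × 0.2500 = 3.75 kN

P_cr ≈ 3.75 kN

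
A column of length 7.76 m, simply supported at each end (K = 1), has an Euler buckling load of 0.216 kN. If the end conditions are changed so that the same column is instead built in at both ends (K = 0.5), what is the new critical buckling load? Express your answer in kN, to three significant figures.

P_cr ∝ 1/K², so P_cr,new = P_cr,old × (K_old/K_new)² = 0.216 × (1/0.5)²
= 0.216 × 4.000 = 0.864 kN

P_cr ≈ 0.864 kN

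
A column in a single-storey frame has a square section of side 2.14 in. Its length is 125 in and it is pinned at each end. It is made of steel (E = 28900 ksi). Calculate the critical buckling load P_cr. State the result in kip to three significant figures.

I = a⁴/12 = 2.14⁴/12 = 1.748 in⁴
Effective length L_e = K·L = 1 × 125 = 125.0 in
P_cr = π²EI / L_e² = π² × 28900×10³ × 1.748 / 125.0² = 3.190×10^4 lb

P_cr ≈ 31.9 kip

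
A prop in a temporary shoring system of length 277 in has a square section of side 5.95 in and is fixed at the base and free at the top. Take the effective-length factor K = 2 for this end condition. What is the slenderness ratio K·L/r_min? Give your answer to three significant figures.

For a square r = a/√12 = 5.95/√12 = 1.718 in
L_e = K·L = 2 × 277 = 554.0 in
λ = L_e / r_min = 554.00 / 1.718 = 323

λ ≈ 323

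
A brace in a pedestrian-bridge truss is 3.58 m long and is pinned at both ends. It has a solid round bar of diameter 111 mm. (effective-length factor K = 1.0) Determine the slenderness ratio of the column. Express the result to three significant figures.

λ ≈ 129

For a solid circle r = d/4 = 111/4 = 27.75 mm
L_e = K·L = 1 × 3.58 m = 3.580 m = 3580.0 mm
λ = L_e / r_min = 3580.0 / 27.75 = 129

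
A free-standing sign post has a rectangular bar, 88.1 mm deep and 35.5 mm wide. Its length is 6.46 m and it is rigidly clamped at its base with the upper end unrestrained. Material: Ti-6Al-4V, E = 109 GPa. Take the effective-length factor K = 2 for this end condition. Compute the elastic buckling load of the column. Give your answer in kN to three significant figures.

P_cr ≈ 2.12 kN

Buckling occurs about the weak axis: I_min = h·b³/12 with b = 35.5 mm (the shorter side).
I_min = 88.1×35.5³/12 = 3.285×10^5 mm⁴
I = 3.285×10^5 mm⁴ = 3.285×10^-7 m⁴
Effective length L_e = K·L = 2 × 6.46 = 12.92 m
P_cr = π²EI / L_e² = π² × 109×10⁹ × 3.285×10^-7 / 12.92² = 2.117×10^3 N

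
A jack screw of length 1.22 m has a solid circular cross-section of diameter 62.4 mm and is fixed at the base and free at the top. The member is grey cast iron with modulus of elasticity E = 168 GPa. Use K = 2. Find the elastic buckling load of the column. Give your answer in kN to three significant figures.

I = πd⁴/64 = π×62.4⁴/64 = 7.442×10^5 mm⁴
I = 7.442×10^5 mm⁴ = 7.442×10^-7 m⁴
Effective length L_e = K·L = 2 × 1.22 = 2.440 m
P_cr = π²EI / L_e² = π² × 168×10⁹ × 7.442×10^-7 / 2.440² = 2.073×10^5 N

P_cr ≈ 207 kN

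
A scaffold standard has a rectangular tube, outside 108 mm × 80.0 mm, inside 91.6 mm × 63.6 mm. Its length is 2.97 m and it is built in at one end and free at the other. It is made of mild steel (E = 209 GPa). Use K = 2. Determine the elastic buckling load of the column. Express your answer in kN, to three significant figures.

P_cr ≈ 155 kN

Weak-axis I_min = (h_o·b_o³ − h_i·b_i³)/12 with b_o = 80.0, b_i = 63.60 mm (shorter outer/inner sides).
I_min = (108×80.0³ − 91.60×63.60³)/12 = 2.644×10^6 mm⁴
I = 2.644×10^6 mm⁴ = 2.644×10^-6 m⁴
Effective length L_e = K·L = 2 × 2.97 = 5.940 m
P_cr = π²EI / L_e² = π² × 209×10⁹ × 2.644×10^-6 / 5.940² = 1.546×10^5 N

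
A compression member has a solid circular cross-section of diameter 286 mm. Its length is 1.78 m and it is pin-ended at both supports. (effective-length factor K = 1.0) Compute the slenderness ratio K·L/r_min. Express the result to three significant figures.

For a solid circle r = d/4 = 286/4 = 71.50 mm
L_e = K·L = 1 × 1.78 m = 1.780 m = 1780.0 mm
λ = L_e / r_min = 1780.0 / 71.50 = 24.9

λ ≈ 24.9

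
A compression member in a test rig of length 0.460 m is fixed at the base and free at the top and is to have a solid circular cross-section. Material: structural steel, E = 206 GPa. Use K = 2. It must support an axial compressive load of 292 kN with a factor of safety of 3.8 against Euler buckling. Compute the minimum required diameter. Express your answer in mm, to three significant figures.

Required P_cr = n·P = 3.8 × 292 = 1110 kN
L_e = K·L = 2 × 0.460 = 0.9200 m
Required I = P_cr·L_e²/(π²E) = 1.110×10^6 × 0.9200² / (π² × 2.06×10^11) = 4.619×10^-7 m⁴
I_req = 4.619×10^5 mm⁴
Solid circle: I = πd⁴/64  ⇒  d = (64I/π)^(1/4) = (64×4.619×10^5/π)^(1/4) = 55.4 mm

d ≈ 55.4 mm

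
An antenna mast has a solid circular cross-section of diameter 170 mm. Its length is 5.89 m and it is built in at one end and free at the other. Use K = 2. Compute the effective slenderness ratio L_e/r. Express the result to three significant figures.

λ ≈ 277

I = πd⁴/64 = π×170⁴/64 = 4.100×10^7 mm⁴
A = 2.270×10^4 mm²;  r_min = √(I/A) = √(4.100×10^7/2.270×10^4) = 42.50 mm
L_e = K·L = 2 × 5.89 m = 11.78 m = 11780 mm
λ = L_e / r_min = 11780 / 42.50 = 277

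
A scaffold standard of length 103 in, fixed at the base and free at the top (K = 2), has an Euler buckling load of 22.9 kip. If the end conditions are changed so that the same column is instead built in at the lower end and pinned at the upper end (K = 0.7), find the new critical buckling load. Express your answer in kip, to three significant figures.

P_cr ≈ 187 kip

P_cr ∝ 1/K², so P_cr,new = P_cr,old × (K_old/K_new)² = 22.9 × (2/0.7)²
= 22.9 × 8.163 = 187 kip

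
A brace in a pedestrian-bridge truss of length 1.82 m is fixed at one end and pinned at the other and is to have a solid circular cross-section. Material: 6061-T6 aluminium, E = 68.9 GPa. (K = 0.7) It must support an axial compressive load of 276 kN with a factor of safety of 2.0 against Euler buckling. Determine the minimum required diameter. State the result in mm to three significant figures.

d ≈ 72.0 mm

Required P_cr = n·P = 2.0 × 276 = 552.0 kN
L_e = K·L = 0.7 × 1.82 = 1.274 m
Required I = P_cr·L_e²/(π²E) = 5.520×10^5 × 1.274² / (π² × 6.89×10^10) = 1.318×10^-6 m⁴
I_req = 1.318×10^6 mm⁴
Solid circle: I = πd⁴/64  ⇒  d = (64I/π)^(1/4) = (64×1.318×10^6/π)^(1/4) = 72.0 mm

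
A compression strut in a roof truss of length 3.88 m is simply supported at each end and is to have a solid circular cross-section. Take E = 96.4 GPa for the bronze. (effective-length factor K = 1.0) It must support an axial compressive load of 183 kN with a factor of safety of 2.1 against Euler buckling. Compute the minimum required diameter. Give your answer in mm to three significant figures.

Required P_cr = n·P = 2.1 × 183 = 384.3 kN
L_e = K·L = 1 × 3.88 = 3.880 m
Required I = P_cr·L_e²/(π²E) = 3.843×10^5 × 3.880² / (π² × 9.64×10^10) = 6.081×10^-6 m⁴
I_req = 6.081×10^6 mm⁴
Solid circle: I = πd⁴/64  ⇒  d = (64I/π)^(1/4) = (64×6.081×10^6/π)^(1/4) = 105 mm

d ≈ 105 mm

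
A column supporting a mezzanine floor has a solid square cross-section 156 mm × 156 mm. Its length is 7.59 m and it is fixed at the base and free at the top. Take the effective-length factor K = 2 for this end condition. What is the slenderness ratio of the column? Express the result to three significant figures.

For a square r = a/√12 = 156/√12 = 45.03 mm
L_e = K·L = 2 × 7.59 m = 15.18 m = 15180 mm
λ = L_e / r_min = 15180 / 45.03 = 337

λ ≈ 337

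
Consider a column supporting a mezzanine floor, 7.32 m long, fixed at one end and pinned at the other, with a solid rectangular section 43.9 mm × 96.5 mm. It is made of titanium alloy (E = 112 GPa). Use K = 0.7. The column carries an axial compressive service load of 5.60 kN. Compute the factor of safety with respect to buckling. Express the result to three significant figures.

n ≈ 5.12

Buckling occurs about the weak axis: I_min = h·b³/12 with b = 43.9 mm (the shorter side).
I_min = 96.5×43.9³/12 = 6.804×10^5 mm⁴
I = 6.804×10^5 mm⁴ = 6.804×10^-7 m⁴
Effective length L_e = K·L = 0.7 × 7.32 = 5.124 m
P_cr = π²EI / L_e² = π² × 112×10⁹ × 6.804×10^-7 / 5.124² = 2.864×10^4 N
Factor of safety n = P_cr / P = 28.644 / 5.60 = 5.12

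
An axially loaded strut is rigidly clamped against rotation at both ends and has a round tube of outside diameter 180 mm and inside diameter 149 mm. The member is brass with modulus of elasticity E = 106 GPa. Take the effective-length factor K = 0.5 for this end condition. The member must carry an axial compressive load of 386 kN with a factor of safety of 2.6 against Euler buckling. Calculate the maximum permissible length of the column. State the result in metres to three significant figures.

L_max ≈ 10.7 m

d_o = 180 mm, d_i = 149 mm
I = π(d_o⁴ − d_i⁴)/64 = π(180⁴ − 149.0⁴)/64 = 2.734×10^7 mm⁴
I = 2.734×10^-5 m⁴
Required critical load P_cr = n·P = 2.6 × 386 = 1004 kN = 1.004×10^6 N
From P_cr = π²EI/(K·L)²:  L = (1/K)·√(π²EI/P_cr) = (1/0.5)·√(π²×1.06×10^11×2.734×10^-5/1.004×10^6)
L = 10.7 m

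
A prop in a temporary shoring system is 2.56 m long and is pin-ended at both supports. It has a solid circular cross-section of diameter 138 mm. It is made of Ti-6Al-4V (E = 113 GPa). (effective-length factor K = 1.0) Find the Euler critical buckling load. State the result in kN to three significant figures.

I = πd⁴/64 = π×138⁴/64 = 1.780×10^7 mm⁴
I = 1.780×10^7 mm⁴ = 1.780×10^-5 m⁴
Effective length L_e = K·L = 1 × 2.56 = 2.560 m
P_cr = π²EI / L_e² = π² × 113×10⁹ × 1.780×10^-5 / 2.560² = 3.030×10^6 N

P_cr ≈ 3030 kN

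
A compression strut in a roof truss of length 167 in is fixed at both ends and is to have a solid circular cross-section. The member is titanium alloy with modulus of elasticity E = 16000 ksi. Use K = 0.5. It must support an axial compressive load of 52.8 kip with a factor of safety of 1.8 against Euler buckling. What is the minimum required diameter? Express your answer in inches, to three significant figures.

d ≈ 3.04 in

Required P_cr = n·P = 1.8 × 52.8 = 95.04 kip
L_e = K·L = 0.5 × 167 = 83.50 in
Required I = P_cr·L_e²/(π²E) = 9.504×10^4 × 83.50² / (π² × 1.60×10^7) = 4.196 in⁴
Solid circle: I = πd⁴/64  ⇒  d = (64I/π)^(1/4) = (64×4.196/π)^(1/4) = 3.04 in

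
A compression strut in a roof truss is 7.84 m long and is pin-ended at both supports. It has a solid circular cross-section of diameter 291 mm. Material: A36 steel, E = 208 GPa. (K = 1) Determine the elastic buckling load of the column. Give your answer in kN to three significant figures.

I = πd⁴/64 = π×291⁴/64 = 3.520×10^8 mm⁴
I = 3.520×10^8 mm⁴ = 3.520×10^-4 m⁴
Effective length L_e = K·L = 1 × 7.84 = 7.840 m
P_cr = π²EI / L_e² = π² × 208×10⁹ × 3.520×10^-4 / 7.840² = 1.176×10^7 N

P_cr ≈ 11800 kN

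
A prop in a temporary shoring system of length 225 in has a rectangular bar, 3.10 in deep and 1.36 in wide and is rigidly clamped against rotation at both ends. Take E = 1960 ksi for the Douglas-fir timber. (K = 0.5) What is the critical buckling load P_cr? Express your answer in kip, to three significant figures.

P_cr ≈ 0.993 kip

Buckling occurs about the weak axis: I_min = h·b³/12 with b = 1.36 in (the shorter side).
I_min = 3.10×1.36³/12 = 0.6498 in⁴
Effective length L_e = K·L = 0.5 × 225 = 112.5 in
P_cr = π²EI / L_e² = π² × 1960×10³ × 0.6498 / 112.5² = 993.2 lb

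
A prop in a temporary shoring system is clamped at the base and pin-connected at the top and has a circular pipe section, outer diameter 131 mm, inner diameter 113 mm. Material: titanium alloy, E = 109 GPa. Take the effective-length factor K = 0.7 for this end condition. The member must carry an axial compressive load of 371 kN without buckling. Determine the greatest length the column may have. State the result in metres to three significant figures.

L_max ≈ 6.18 m

d_o = 131 mm, d_i = 113 mm
I = π(d_o⁴ − d_i⁴)/64 = π(131⁴ − 113.0⁴)/64 = 6.453×10^6 mm⁴
I = 6.453×10^-6 m⁴
At the buckling limit P_cr = P = 3.710×10^5 N
From P_cr = π²EI/(K·L)²:  L = (1/K)·√(π²EI/P_cr) = (1/0.7)·√(π²×1.09×10^11×6.453×10^-6/3.710×10^5)
L = 6.18 m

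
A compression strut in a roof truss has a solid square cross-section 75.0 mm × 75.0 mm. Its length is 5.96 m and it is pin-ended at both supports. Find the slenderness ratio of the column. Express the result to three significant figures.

For a square r = a/√12 = 75.0/√12 = 21.65 mm
L_e = K·L = 1 × 5.96 m = 5.960 m = 5960.0 mm
λ = L_e / r_min = 5960.0 / 21.65 = 275

λ ≈ 275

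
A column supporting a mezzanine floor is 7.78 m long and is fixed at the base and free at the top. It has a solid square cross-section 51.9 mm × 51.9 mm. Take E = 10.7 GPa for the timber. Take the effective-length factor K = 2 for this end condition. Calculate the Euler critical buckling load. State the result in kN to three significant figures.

I = a⁴/12 = 51.9⁴/12 = 6.046×10^5 mm⁴
I = 6.046×10^5 mm⁴ = 6.046×10^-7 m⁴
Effective length L_e = K·L = 2 × 7.78 = 15.56 m
P_cr = π²EI / L_e² = π² × 10.7×10⁹ × 6.046×10^-7 / 15.56² = 263.7 N

P_cr ≈ 0.264 kN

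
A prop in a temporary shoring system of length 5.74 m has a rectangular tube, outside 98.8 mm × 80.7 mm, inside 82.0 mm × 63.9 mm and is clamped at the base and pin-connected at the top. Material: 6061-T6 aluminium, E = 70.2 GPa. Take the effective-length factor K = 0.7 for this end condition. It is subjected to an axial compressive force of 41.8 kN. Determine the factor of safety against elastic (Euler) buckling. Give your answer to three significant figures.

Weak-axis I_min = (h_o·b_o³ − h_i·b_i³)/12 with b_o = 80.7, b_i = 63.90 mm (shorter outer/inner sides).
I_min = (98.8×80.7³ − 82.00×63.90³)/12 = 2.544×10^6 mm⁴
I = 2.544×10^6 mm⁴ = 2.544×10^-6 m⁴
Effective length L_e = K·L = 0.7 × 5.74 = 4.018 m
P_cr = π²EI / L_e² = π² × 70.2×10⁹ × 2.544×10^-6 / 4.018² = 1.092×10^5 N
Factor of safety n = P_cr / P = 109.18 / 41.8 = 2.61

n ≈ 2.61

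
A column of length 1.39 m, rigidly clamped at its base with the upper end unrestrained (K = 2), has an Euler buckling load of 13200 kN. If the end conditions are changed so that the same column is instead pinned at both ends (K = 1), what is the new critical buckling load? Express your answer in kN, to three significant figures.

P_cr ∝ 1/K², so P_cr,new = P_cr,old × (K_old/K_new)² = 13200 × (2/1)²
= 13200 × 4.000 = 52800 kN

P_cr ≈ 52800 kN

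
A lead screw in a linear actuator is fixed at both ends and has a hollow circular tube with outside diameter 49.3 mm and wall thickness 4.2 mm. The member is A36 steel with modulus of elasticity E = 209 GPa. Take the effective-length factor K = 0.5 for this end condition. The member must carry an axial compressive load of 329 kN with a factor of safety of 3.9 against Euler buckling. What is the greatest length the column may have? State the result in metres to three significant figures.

L_max ≈ 0.991 m

Inner diameter d_i = 49.3 − 2×4.2 = 40.90 mm
I = π(d_o⁴ − d_i⁴)/64 = π(49.3⁴ − 40.90⁴)/64 = 1.526×10^5 mm⁴
I = 1.526×10^-7 m⁴
Required critical load P_cr = n·P = 3.9 × 329 = 1283 kN = 1.283×10^6 N
From P_cr = π²EI/(K·L)²:  L = (1/K)·√(π²EI/P_cr) = (1/0.5)·√(π²×2.09×10^11×1.526×10^-7/1.283×10^6)
L = 0.991 m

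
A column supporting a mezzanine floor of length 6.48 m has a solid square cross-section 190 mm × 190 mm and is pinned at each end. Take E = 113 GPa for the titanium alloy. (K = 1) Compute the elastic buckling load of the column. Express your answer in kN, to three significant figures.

P_cr ≈ 2880 kN

I = a⁴/12 = 190⁴/12 = 1.086×10^8 mm⁴
I = 1.086×10^8 mm⁴ = 1.086×10^-4 m⁴
Effective length L_e = K·L = 1 × 6.48 = 6.480 m
P_cr = π²EI / L_e² = π² × 113×10⁹ × 1.086×10^-4 / 6.480² = 2.884×10^6 N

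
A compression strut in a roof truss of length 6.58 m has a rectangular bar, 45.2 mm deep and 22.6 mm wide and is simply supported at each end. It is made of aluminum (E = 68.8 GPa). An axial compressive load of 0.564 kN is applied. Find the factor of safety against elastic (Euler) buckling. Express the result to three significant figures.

Buckling occurs about the weak axis: I_min = h·b³/12 with b = 22.6 mm (the shorter side).
I_min = 45.2×22.6³/12 = 4.348×10^4 mm⁴
I = 4.348×10^4 mm⁴ = 4.348×10^-8 m⁴
Effective length L_e = K·L = 1 × 6.58 = 6.580 m
P_cr = π²EI / L_e² = π² × 68.8×10⁹ × 4.348×10^-8 / 6.580² = 681.9 N
Factor of safety n = P_cr / P = 0.68190 / 0.564 = 1.21

n ≈ 1.21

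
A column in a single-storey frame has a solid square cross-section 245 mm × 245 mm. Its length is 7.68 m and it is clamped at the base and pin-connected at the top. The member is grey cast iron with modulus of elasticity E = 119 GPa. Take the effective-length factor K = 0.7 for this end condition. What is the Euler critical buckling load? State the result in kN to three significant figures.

P_cr ≈ 12200 kN

I = a⁴/12 = 245⁴/12 = 3.003×10^8 mm⁴
I = 3.003×10^8 mm⁴ = 3.003×10^-4 m⁴
Effective length L_e = K·L = 0.7 × 7.68 = 5.376 m
P_cr = π²EI / L_e² = π² × 119×10⁹ × 3.003×10^-4 / 5.376² = 1.220×10^7 N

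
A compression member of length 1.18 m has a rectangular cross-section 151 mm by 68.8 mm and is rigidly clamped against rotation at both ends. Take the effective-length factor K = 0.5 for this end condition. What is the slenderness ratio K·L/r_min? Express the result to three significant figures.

λ ≈ 29.7

Buckling occurs about the weak axis: I_min = h·b³/12 with b = 68.8 mm (the shorter side).
I_min = 151×68.8³/12 = 4.098×10^6 mm⁴
A = 1.039×10^4 mm²;  r_min = √(I/A) = √(4.098×10^6/1.039×10^4) = 19.86 mm
L_e = K·L = 0.5 × 1.18 m = 0.5900 m = 590.00 mm
λ = L_e / r_min = 590.00 / 19.86 = 29.7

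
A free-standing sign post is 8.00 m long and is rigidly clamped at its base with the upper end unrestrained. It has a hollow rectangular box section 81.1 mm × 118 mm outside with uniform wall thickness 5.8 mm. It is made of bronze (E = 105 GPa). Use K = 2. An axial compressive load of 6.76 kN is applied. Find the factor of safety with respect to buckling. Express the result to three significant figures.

n ≈ 1.36

Inner dimensions: h_i = 118 − 2×5.8 = 106.4 mm, b_i = 81.1 − 2×5.8 = 69.50 mm
Weak-axis I_min = (h_o·b_o³ − h_i·b_i³)/12 with b_o = 81.1, b_i = 69.50 mm (shorter outer/inner sides).
I_min = (118×81.1³ − 106.4×69.50³)/12 = 2.269×10^6 mm⁴
I = 2.269×10^6 mm⁴ = 2.269×10^-6 m⁴
Effective length L_e = K·L = 2 × 8.00 = 16.00 m
P_cr = π²EI / L_e² = π² × 105×10⁹ × 2.269×10^-6 / 16.00² = 9.184×10^3 N
Factor of safety n = P_cr / P = 9.1837 / 6.76 = 1.36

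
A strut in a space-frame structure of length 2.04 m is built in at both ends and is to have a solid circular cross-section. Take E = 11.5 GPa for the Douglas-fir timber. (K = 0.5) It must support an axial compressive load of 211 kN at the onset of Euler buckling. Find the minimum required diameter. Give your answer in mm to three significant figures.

L_e = K·L = 0.5 × 2.04 = 1.020 m
Required I = P_cr·L_e²/(π²E) = 2.110×10^5 × 1.020² / (π² × 1.15×10^10) = 1.934×10^-6 m⁴
I_req = 1.934×10^6 mm⁴
Solid circle: I = πd⁴/64  ⇒  d = (64I/π)^(1/4) = (64×1.934×10^6/π)^(1/4) = 79.2 mm

d ≈ 79.2 mm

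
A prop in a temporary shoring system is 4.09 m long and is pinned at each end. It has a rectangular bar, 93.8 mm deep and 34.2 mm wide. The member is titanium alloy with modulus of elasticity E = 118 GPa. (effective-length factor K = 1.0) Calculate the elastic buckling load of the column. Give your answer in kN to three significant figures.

Buckling occurs about the weak axis: I_min = h·b³/12 with b = 34.2 mm (the shorter side).
I_min = 93.8×34.2³/12 = 3.127×10^5 mm⁴
I = 3.127×10^5 mm⁴ = 3.127×10^-7 m⁴
Effective length L_e = K·L = 1 × 4.09 = 4.090 m
P_cr = π²EI / L_e² = π² × 118×10⁹ × 3.127×10^-7 / 4.090² = 2.177×10^4 N

P_cr ≈ 21.8 kN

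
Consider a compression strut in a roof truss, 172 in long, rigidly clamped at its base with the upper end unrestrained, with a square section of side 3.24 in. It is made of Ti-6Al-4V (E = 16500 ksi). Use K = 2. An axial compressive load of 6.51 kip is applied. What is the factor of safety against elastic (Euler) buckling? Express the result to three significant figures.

I = a⁴/12 = 3.24⁴/12 = 9.183 in⁴
Effective length L_e = K·L = 2 × 172 = 344.0 in
P_cr = π²EI / L_e² = π² × 16500×10³ × 9.183 / 344.0² = 1.264×10^4 lb
Factor of safety n = P_cr / P = 12.638 / 6.51 = 1.94

n ≈ 1.94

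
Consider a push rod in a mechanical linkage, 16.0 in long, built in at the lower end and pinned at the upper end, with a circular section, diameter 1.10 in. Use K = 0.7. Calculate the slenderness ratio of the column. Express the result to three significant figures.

I = πd⁴/64 = π×1.10⁴/64 = 7.187×10^-2 in⁴
A = 0.9503 in²;  r_min = √(I/A) = √(7.187×10^-2/0.9503) = 0.2750 in
L_e = K·L = 0.7 × 16.0 = 11.20 in
λ = L_e / r_min = 11.200 / 0.2750 = 40.7

λ ≈ 40.7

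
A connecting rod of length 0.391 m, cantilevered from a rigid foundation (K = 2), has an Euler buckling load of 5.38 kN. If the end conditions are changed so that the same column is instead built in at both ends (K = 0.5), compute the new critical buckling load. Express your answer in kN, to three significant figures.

P_cr ∝ 1/K², so P_cr,new = P_cr,old × (K_old/K_new)² = 5.38 × (2/0.5)²
= 5.38 × 16.00 = 86.1 kN

P_cr ≈ 86.1 kN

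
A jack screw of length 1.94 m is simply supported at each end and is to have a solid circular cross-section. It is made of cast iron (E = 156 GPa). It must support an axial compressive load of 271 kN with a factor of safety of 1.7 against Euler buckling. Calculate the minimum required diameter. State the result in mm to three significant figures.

d ≈ 69.2 mm

Required P_cr = n·P = 1.7 × 271 = 460.7 kN
L_e = K·L = 1 × 1.94 = 1.940 m
Required I = P_cr·L_e²/(π²E) = 4.607×10^5 × 1.940² / (π² × 1.56×10^11) = 1.126×10^-6 m⁴
I_req = 1.126×10^6 mm⁴
Solid circle: I = πd⁴/64  ⇒  d = (64I/π)^(1/4) = (64×1.126×10^6/π)^(1/4) = 69.2 mm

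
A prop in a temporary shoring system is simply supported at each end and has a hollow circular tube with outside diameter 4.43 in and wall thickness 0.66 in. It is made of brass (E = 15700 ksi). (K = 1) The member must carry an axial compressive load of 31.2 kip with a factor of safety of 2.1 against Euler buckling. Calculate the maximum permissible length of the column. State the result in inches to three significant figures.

Inner diameter d_i = 4.43 − 2×0.66 = 3.110 in
I = π(d_o⁴ − d_i⁴)/64 = π(4.43⁴ − 3.110⁴)/64 = 14.31 in⁴
Required critical load P_cr = n·P = 2.1 × 31.2 = 65.52 kip = 6.552×10^4 lb
From P_cr = π²EI/(K·L)²:  L = (1/K)·√(π²EI/P_cr) = (1/1)·√(π²×1.57×10^7×14.31/6.552×10^4)
L = 184 in

L_max ≈ 184 in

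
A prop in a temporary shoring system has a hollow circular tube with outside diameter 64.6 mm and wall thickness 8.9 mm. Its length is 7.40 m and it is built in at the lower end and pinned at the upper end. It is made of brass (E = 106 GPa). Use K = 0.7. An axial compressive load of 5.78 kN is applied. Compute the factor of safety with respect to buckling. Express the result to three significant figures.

n ≈ 4.18

Inner diameter d_i = 64.6 − 2×8.9 = 46.80 mm
I = π(d_o⁴ − d_i⁴)/64 = π(64.6⁴ − 46.80⁴)/64 = 6.194×10^5 mm⁴
I = 6.194×10^5 mm⁴ = 6.194×10^-7 m⁴
Effective length L_e = K·L = 0.7 × 7.40 = 5.180 m
P_cr = π²EI / L_e² = π² × 106×10⁹ × 6.194×10^-7 / 5.180² = 2.415×10^4 N
Factor of safety n = P_cr / P = 24.150 / 5.78 = 4.18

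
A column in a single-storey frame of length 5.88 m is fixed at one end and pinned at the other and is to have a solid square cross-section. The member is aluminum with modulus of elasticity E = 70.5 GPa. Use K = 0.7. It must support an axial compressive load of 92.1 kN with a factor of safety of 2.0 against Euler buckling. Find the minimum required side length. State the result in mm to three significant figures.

Required P_cr = n·P = 2.0 × 92.1 = 184.2 kN
L_e = K·L = 0.7 × 5.88 = 4.116 m
Required I = P_cr·L_e²/(π²E) = 1.842×10^5 × 4.116² / (π² × 7.05×10^10) = 4.485×10^-6 m⁴
I_req = 4.485×10^6 mm⁴
Solid square: I = a⁴/12  ⇒  a = (12I)^(1/4) = (12×4.485×10^6)^(1/4) = 85.7 mm

a ≈ 85.7 mm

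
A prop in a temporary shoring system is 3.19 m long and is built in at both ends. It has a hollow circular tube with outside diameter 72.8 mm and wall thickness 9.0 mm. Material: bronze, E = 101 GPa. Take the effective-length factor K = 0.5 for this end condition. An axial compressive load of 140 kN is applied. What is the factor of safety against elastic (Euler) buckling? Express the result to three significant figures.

n ≈ 2.62

Inner diameter d_i = 72.8 − 2×9.0 = 54.80 mm
I = π(d_o⁴ − d_i⁴)/64 = π(72.8⁴ − 54.80⁴)/64 = 9.361×10^5 mm⁴
I = 9.361×10^5 mm⁴ = 9.361×10^-7 m⁴
Effective length L_e = K·L = 0.5 × 3.19 = 1.595 m
P_cr = π²EI / L_e² = π² × 101×10⁹ × 9.361×10^-7 / 1.595² = 3.668×10^5 N
Factor of safety n = P_cr / P = 366.79 / 140 = 2.62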